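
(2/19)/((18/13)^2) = 0.05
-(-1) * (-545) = -545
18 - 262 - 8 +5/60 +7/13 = -39215/156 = -251.38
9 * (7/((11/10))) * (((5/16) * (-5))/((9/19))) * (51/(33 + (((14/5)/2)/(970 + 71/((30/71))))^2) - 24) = 435129390632125/102573498232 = 4242.12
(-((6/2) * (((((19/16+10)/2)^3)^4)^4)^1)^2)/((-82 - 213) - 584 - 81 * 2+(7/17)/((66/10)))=5203683380686606293469051000000000000000000000000000000000000000000000.00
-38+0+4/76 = -721/19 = -37.95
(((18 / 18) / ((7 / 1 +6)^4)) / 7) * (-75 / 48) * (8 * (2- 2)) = 0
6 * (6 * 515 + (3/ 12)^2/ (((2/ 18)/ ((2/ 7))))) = 519147/ 28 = 18540.96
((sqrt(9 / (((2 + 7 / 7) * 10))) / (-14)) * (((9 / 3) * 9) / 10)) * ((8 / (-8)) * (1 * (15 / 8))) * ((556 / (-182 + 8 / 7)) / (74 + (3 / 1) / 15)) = -3753 * sqrt(30) / 2504992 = -0.01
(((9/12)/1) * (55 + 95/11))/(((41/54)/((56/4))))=396900/451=880.04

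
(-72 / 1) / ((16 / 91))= -819 / 2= -409.50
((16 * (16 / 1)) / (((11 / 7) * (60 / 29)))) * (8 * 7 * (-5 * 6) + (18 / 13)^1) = -94503808 / 715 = -132173.16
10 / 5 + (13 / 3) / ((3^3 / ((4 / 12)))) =499 / 243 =2.05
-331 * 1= -331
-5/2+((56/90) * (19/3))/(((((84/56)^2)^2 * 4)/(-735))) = -212189/1458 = -145.53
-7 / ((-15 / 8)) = 56 / 15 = 3.73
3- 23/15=22/15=1.47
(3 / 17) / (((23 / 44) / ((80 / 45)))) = 704 / 1173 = 0.60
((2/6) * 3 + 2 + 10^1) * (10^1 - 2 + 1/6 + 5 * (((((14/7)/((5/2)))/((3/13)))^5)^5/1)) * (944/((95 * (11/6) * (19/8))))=1559979603768125366329091308800634188250436872064/334241297652140557765960693359375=4667225787854808.79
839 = 839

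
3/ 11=0.27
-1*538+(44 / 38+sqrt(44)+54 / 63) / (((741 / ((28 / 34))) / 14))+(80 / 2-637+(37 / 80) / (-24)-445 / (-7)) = -1148833445359 / 1072256640+392*sqrt(11) / 12597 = -1071.31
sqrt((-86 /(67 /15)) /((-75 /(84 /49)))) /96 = sqrt(605010) /112560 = 0.01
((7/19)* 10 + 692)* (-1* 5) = -66090/19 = -3478.42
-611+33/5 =-3022/5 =-604.40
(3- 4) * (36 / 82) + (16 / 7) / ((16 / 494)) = 20128 / 287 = 70.13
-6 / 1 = -6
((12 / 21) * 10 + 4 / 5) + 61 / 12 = 11.60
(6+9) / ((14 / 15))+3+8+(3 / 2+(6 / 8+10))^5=1977520791 / 7168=275881.81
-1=-1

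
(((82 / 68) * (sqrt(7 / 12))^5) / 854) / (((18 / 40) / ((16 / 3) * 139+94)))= 1798055 * sqrt(21) / 12095568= 0.68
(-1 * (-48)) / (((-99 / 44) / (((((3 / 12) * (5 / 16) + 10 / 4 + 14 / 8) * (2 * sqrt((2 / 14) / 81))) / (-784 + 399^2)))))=-554 * sqrt(7) / 29940813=-0.00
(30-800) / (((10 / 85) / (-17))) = 111265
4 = 4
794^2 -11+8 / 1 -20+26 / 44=13869099 / 22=630413.59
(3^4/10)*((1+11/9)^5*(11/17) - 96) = -30583984/61965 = -493.57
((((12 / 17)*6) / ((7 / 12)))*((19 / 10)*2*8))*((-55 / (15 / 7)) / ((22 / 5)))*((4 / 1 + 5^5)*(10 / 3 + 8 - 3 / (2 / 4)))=-365266944 / 17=-21486290.82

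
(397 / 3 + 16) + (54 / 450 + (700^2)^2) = 18007500011134 / 75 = 240100000148.45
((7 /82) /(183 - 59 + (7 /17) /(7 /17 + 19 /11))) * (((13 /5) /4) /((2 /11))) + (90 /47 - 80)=-7474662955 /95727579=-78.08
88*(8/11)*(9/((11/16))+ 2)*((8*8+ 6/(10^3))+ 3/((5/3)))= 87390368/1375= 63556.63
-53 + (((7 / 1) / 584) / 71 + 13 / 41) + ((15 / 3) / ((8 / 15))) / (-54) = -1617427729 / 30600432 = -52.86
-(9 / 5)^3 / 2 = -729 / 250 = -2.92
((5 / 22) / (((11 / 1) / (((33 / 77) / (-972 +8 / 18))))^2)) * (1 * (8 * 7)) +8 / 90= 0.09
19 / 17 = 1.12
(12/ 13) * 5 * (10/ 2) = 300/ 13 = 23.08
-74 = -74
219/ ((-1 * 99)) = -73/ 33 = -2.21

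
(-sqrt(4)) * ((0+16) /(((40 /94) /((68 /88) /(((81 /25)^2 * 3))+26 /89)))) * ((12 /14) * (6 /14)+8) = -188141504216 /944213193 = -199.26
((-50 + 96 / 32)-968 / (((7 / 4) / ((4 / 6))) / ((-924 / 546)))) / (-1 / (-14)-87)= -315074 / 47463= -6.64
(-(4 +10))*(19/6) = -44.33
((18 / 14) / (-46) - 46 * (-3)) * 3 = 413.92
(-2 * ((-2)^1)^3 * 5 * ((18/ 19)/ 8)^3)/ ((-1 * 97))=-3645/ 2661292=-0.00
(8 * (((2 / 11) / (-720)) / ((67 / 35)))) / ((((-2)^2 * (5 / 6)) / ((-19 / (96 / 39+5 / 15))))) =1729 / 803330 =0.00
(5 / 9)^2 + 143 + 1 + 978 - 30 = 88477 / 81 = 1092.31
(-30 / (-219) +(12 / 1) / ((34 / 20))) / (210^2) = 893 / 5472810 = 0.00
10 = 10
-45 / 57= -15 / 19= -0.79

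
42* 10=420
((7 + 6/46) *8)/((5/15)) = 3936/23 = 171.13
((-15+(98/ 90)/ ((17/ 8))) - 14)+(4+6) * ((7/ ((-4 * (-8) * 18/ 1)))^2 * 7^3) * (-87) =-341042467/ 4700160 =-72.56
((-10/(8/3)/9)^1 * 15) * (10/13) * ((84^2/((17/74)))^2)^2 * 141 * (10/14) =-467877608869294808432640000/1085773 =-430916599389830847177.67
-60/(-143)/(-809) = -60/115687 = -0.00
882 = 882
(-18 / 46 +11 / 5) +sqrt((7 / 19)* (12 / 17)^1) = 2* sqrt(6783) / 323 +208 / 115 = 2.32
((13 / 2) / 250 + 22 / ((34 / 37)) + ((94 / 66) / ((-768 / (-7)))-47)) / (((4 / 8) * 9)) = -1239756619 / 242352000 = -5.12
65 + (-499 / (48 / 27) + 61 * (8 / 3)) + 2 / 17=-43169 / 816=-52.90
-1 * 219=-219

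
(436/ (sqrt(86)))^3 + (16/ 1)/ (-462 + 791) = 16/ 329 + 20720464 * sqrt(86)/ 1849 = 103923.08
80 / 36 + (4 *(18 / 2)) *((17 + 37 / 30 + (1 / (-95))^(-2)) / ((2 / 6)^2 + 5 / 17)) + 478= 1121397817 / 1395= 803869.40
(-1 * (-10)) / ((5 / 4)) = 8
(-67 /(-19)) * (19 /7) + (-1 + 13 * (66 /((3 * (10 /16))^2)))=132628 /525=252.62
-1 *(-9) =9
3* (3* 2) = 18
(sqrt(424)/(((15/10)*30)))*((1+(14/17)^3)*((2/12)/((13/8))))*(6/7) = 9424*sqrt(106)/1547595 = 0.06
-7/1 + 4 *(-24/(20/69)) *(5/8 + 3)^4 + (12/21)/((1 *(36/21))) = -439272701/7680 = -57196.97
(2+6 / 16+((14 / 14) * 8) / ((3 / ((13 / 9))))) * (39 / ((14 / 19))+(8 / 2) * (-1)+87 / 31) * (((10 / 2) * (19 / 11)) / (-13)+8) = 31679049965 / 13405392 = 2363.16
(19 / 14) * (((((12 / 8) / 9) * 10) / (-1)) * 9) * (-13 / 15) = 247 / 14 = 17.64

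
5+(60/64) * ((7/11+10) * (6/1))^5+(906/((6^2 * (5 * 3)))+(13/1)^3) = 14384683503633581/14494590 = 992417412.54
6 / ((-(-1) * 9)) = 2 / 3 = 0.67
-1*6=-6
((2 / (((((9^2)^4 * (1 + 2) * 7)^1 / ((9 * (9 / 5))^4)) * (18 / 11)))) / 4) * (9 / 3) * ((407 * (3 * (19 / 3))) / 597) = 85063 / 94027500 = 0.00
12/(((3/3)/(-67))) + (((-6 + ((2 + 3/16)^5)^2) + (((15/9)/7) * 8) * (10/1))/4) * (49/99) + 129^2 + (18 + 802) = 16969.06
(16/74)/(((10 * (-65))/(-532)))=2128/12025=0.18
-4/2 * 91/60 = -91/30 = -3.03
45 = 45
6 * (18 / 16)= 27 / 4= 6.75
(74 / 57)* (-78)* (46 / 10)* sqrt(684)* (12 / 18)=-177008* sqrt(19) / 95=-8121.68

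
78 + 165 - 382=-139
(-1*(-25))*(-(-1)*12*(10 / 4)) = 750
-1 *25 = -25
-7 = -7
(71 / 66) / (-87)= -71 / 5742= -0.01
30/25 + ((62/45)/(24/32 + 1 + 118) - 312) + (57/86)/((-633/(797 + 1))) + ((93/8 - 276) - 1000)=-2465726351729/1564548120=-1576.00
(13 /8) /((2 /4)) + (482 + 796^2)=2536405 /4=634101.25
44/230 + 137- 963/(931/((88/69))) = 14547147/107065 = 135.87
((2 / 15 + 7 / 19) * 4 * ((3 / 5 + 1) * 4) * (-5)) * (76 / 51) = -73216 / 765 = -95.71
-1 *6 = -6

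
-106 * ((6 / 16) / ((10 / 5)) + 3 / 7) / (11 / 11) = -3657 / 56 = -65.30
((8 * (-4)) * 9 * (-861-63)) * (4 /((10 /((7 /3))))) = 1241856 /5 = 248371.20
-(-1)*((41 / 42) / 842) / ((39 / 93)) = 1271 / 459732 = 0.00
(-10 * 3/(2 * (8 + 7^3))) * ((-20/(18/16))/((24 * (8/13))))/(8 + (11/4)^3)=800/447849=0.00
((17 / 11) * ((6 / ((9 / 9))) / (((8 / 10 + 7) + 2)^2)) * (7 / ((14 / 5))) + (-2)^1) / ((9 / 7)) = -46447 / 33957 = -1.37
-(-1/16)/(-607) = -0.00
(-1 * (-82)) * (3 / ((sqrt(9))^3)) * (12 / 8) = 41 / 3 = 13.67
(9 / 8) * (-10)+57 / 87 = -1229 / 116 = -10.59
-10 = -10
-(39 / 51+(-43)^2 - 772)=-18322 / 17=-1077.76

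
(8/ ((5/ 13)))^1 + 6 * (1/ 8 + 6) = 1151/ 20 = 57.55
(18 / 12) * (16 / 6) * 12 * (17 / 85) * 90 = 864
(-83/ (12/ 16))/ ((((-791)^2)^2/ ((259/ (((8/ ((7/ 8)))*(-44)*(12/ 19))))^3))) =1412993446109/ 4718638717639984152576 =0.00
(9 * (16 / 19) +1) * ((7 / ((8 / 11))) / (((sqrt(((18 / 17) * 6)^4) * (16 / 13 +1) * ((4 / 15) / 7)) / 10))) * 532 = 128077.07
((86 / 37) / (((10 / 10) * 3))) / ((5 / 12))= 344 / 185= 1.86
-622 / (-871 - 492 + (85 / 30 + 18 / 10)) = 18660 / 40751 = 0.46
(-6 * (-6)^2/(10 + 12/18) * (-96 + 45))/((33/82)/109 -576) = -6153813/3432170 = -1.79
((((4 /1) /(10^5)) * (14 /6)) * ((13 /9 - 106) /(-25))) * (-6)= -6587 /2812500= -0.00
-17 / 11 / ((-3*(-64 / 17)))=-289 / 2112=-0.14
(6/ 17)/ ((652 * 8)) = 3/ 44336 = 0.00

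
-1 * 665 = -665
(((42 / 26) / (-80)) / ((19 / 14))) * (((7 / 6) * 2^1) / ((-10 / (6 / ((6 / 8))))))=343 / 12350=0.03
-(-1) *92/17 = 92/17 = 5.41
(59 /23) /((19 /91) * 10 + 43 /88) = 472472 /474559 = 1.00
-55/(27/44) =-2420/27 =-89.63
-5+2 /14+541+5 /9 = 33812 /63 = 536.70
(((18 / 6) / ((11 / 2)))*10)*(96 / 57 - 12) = -11760 / 209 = -56.27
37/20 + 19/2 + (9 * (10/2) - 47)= 187/20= 9.35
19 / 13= 1.46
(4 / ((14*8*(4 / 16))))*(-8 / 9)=-8 / 63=-0.13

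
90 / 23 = 3.91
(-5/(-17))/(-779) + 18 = 238369/13243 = 18.00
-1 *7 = -7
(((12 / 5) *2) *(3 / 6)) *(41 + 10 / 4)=522 / 5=104.40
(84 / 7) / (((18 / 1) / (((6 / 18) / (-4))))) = -1 / 18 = -0.06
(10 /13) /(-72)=-5 /468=-0.01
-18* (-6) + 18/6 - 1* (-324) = 435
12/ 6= 2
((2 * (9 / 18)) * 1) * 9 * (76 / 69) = 228 / 23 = 9.91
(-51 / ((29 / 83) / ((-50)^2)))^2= 111989306250000 / 841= 133162076397.15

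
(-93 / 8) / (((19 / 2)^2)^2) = -186 / 130321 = -0.00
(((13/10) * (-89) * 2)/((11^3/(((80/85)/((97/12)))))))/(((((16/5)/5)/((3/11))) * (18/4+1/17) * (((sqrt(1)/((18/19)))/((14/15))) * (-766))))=3498768/1601867344495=0.00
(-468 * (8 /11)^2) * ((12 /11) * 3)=-1078272 /1331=-810.12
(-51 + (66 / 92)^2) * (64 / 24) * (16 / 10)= -569744 / 2645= -215.40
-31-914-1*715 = -1660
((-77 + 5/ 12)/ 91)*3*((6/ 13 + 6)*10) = -27570/ 169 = -163.14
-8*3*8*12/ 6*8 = -3072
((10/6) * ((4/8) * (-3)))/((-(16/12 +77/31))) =0.65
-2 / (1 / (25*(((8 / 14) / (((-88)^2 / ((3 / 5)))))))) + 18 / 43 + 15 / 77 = 178083 / 291368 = 0.61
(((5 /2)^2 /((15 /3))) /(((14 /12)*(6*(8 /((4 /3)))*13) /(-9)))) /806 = -15 /586768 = -0.00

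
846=846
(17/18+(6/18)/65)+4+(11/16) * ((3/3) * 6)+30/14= 367483/32760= 11.22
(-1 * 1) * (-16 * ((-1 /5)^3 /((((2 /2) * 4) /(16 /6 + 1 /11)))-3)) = -198364 /4125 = -48.09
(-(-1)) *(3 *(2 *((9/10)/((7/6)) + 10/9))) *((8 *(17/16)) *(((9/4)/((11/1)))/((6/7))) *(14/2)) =70567/440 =160.38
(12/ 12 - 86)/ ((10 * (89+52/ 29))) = -493/ 5266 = -0.09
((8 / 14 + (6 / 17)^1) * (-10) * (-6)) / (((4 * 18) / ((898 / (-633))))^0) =6600 / 119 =55.46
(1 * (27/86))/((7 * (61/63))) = 0.05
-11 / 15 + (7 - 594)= -8816 / 15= -587.73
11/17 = 0.65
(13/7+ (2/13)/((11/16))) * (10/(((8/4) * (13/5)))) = 4.00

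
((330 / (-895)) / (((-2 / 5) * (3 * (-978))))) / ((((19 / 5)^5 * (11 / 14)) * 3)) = -109375 / 650206264707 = -0.00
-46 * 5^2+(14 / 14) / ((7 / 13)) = -8037 / 7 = -1148.14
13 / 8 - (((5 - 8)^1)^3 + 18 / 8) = 211 / 8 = 26.38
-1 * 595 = -595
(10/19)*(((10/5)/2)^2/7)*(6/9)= 20/399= 0.05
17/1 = 17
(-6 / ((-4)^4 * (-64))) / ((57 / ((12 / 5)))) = 3 / 194560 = 0.00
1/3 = 0.33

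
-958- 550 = -1508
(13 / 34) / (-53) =-13 / 1802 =-0.01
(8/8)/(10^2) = 1/100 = 0.01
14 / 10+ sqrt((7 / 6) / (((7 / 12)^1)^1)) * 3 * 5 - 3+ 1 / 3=-19 / 15+ 15 * sqrt(2)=19.95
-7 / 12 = -0.58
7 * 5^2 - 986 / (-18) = 2068 / 9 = 229.78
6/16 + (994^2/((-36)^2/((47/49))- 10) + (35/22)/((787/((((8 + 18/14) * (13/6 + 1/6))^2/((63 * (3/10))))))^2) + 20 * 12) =693777224937411000283/710047815765212232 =977.09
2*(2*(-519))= -2076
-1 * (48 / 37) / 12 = -0.11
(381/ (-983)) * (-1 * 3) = 1143/ 983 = 1.16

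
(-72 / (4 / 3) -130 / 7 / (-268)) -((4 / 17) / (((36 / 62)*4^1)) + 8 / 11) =-43222981 / 789327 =-54.76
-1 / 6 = -0.17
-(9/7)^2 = -1.65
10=10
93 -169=-76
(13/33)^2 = 169/1089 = 0.16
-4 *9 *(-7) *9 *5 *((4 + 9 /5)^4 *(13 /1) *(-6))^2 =6902656132199314032 /78125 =88353998492151.22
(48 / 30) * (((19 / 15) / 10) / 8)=19 / 750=0.03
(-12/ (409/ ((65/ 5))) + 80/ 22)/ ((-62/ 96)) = -702912/ 139469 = -5.04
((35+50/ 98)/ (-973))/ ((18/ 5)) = -1450/ 143031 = -0.01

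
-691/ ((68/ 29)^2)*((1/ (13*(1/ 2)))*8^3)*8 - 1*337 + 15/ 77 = -23007942582/ 289289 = -79532.73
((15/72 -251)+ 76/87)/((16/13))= -753753/3712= -203.06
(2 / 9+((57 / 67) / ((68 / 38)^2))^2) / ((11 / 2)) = 15808340969 / 296941209048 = 0.05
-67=-67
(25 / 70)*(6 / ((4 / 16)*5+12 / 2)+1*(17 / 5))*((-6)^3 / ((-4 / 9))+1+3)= 21455 / 29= 739.83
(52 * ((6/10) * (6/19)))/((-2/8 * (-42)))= 0.94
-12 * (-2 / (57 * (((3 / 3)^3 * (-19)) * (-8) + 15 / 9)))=24 / 8759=0.00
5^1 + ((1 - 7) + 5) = 4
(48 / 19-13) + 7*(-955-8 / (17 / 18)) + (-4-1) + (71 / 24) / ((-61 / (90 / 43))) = -22908629255 / 3388916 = -6759.87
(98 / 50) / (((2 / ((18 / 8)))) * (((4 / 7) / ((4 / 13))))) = 3087 / 2600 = 1.19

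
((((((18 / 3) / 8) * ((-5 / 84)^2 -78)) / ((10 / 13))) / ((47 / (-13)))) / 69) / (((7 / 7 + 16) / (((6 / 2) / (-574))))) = -2268487 / 24204714240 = -0.00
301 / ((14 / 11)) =473 / 2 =236.50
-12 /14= -6 /7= -0.86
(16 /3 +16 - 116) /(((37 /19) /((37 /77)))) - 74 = -22490 /231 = -97.36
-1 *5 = -5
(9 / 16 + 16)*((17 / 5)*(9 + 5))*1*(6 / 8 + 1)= 44149 / 32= 1379.66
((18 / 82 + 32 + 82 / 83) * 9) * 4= 1195.47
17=17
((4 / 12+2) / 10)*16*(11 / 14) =44 / 15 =2.93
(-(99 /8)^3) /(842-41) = -107811 /45568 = -2.37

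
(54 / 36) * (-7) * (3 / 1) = -63 / 2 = -31.50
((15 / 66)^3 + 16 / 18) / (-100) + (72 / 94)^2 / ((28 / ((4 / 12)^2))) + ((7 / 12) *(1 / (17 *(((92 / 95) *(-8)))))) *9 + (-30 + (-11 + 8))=-7658911480515563 / 231761373782400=-33.05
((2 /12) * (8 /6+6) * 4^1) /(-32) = -11 /72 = -0.15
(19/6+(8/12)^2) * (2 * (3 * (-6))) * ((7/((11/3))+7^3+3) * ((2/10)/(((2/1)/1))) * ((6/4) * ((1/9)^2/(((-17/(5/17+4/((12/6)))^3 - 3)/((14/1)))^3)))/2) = 384609062815163667/286664578408252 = 1341.67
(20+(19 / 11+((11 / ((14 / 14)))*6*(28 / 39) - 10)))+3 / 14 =118771 / 2002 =59.33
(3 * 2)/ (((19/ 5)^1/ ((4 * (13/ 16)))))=195/ 38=5.13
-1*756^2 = -571536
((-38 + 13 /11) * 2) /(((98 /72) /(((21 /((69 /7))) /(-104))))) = 3645 /3289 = 1.11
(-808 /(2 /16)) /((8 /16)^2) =-25856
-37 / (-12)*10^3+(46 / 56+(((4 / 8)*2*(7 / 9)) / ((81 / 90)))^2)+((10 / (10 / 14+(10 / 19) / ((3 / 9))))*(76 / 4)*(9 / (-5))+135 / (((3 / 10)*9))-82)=162700804247 / 56030940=2903.77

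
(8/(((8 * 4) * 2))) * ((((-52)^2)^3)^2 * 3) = 146578877432343822336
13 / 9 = 1.44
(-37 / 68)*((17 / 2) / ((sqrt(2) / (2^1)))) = -37*sqrt(2) / 8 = -6.54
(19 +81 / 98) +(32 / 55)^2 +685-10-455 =71196927 / 296450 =240.17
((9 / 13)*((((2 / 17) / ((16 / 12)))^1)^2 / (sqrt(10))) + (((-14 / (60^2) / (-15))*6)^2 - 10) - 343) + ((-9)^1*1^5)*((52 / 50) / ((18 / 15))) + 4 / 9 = -7297199951 / 20250000 + 81*sqrt(10) / 150280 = -360.35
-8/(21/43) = -344/21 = -16.38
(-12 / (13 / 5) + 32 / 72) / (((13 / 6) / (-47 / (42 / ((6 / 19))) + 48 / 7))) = -844240 / 67431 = -12.52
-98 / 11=-8.91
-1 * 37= -37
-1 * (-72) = 72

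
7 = 7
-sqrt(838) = -28.95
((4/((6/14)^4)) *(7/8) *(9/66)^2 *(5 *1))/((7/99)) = 12005/88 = 136.42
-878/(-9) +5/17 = 14971/153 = 97.85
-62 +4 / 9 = -554 / 9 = -61.56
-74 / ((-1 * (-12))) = -37 / 6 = -6.17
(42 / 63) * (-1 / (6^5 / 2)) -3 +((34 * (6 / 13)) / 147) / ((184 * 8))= -512684701 / 170889264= -3.00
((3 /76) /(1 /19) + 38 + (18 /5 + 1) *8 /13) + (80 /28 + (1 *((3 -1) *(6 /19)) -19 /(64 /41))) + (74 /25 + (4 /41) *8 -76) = -4464520731 /113422400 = -39.36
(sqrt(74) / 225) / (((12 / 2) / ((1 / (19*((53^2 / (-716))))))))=-358*sqrt(74) / 36025425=-0.00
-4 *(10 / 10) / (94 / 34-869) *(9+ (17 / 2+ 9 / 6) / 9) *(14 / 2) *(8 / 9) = 173264 / 596403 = 0.29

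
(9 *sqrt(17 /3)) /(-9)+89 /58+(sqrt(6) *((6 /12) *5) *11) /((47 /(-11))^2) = -sqrt(51) /3+89 /58+6655 *sqrt(6) /4418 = 2.84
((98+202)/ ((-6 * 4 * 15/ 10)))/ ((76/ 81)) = -675/ 76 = -8.88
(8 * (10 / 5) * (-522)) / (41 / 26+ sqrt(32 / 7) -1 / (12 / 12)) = 22800960 / 20057 -22583808 * sqrt(14) / 20057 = -3076.23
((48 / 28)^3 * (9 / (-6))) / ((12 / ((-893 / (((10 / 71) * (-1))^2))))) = 243087102 / 8575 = 28348.35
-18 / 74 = -9 / 37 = -0.24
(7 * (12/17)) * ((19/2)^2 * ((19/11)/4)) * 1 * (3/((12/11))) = 144039/272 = 529.56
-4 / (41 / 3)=-0.29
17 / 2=8.50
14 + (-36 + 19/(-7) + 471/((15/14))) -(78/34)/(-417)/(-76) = 2607796893/6285580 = 414.89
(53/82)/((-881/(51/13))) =-0.00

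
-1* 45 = -45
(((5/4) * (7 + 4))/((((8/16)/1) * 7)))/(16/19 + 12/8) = 1045/623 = 1.68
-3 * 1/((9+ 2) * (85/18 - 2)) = -54/539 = -0.10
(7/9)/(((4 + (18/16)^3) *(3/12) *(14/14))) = 14336/24993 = 0.57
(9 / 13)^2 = 81 / 169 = 0.48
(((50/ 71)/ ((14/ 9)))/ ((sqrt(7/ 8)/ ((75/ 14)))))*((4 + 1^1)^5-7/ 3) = 52695000*sqrt(14)/ 24353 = 8096.19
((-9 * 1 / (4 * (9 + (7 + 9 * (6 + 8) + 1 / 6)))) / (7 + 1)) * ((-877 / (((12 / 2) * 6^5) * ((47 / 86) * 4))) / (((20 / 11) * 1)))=414821 / 44337438720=0.00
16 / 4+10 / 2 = 9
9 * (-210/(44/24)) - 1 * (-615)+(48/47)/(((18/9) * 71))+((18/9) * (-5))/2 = -15450046/36707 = -420.90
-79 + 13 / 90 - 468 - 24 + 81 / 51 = -870979 / 1530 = -569.27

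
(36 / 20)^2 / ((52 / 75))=243 / 52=4.67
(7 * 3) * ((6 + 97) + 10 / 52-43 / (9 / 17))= 35987 / 78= 461.37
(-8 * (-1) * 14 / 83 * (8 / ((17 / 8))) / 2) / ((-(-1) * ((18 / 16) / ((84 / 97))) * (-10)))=-0.20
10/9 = 1.11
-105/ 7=-15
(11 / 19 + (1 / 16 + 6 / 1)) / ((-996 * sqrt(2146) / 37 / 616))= -51821 * sqrt(2146) / 731728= -3.28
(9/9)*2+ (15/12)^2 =57/16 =3.56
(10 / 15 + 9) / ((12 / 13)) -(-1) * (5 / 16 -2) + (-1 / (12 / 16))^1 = 1073 / 144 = 7.45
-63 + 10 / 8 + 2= -239 / 4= -59.75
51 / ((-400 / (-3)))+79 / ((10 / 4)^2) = 5209 / 400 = 13.02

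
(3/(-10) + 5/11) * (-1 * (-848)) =7208/55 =131.05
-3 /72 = -1 /24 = -0.04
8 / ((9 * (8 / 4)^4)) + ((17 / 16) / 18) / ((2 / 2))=11 / 96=0.11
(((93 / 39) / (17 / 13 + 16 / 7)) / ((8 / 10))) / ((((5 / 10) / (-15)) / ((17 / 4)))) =-92225 / 872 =-105.76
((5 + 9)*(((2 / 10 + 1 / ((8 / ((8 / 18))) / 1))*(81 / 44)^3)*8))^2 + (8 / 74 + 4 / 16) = 3344132280051077 / 104876411200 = 31886.41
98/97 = 1.01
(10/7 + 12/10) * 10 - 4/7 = 180/7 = 25.71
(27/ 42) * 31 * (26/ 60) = 1209/ 140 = 8.64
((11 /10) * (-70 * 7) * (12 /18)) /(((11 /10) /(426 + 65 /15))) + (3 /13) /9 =-16447337 /117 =-140575.53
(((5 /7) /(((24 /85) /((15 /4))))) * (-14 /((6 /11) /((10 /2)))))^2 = 13659765625 /9216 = 1482179.43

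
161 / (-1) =-161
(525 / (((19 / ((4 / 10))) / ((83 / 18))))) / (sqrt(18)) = 12.01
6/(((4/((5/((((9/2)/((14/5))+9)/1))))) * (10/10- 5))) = -35/198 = -0.18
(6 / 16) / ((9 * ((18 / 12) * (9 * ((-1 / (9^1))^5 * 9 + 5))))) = 81 / 131216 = 0.00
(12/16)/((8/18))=27/16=1.69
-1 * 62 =-62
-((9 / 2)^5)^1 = -59049 / 32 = -1845.28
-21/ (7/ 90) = -270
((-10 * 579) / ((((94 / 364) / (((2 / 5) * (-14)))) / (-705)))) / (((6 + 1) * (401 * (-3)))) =4215120 / 401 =10511.52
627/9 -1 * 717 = -1942/3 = -647.33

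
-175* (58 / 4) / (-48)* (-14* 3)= -35525 / 16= -2220.31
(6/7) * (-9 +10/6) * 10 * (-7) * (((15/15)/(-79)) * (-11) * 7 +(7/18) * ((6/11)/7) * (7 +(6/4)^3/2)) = 258185/474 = 544.69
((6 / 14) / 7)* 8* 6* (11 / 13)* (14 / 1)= 3168 / 91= 34.81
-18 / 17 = -1.06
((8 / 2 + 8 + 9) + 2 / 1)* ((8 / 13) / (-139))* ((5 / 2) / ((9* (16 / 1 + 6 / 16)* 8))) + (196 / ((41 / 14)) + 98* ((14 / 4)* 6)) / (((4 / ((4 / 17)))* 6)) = 30934567091 / 1484925741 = 20.83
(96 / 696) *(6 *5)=120 / 29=4.14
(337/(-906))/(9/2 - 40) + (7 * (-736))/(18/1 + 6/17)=-280.71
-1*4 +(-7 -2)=-13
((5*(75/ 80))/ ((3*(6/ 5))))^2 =15625/ 9216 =1.70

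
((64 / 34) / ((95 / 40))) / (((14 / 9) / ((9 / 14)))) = 5184 / 15827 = 0.33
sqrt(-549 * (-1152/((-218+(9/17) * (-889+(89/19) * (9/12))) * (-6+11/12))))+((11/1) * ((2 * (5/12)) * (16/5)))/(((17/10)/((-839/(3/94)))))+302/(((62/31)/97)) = -67161089/153+288 * sqrt(1719643602)/887329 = -438947.91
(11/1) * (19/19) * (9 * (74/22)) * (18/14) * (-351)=-1051947/7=-150278.14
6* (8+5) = 78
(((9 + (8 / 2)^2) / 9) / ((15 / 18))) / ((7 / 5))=50 / 21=2.38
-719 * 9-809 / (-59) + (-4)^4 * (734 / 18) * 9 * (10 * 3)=2812102.71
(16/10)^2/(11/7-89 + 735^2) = 448/94524075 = 0.00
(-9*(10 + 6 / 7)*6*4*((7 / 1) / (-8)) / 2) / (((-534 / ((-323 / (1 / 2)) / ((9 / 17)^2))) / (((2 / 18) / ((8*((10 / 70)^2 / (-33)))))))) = -99455.54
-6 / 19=-0.32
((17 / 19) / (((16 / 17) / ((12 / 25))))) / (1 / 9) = 7803 / 1900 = 4.11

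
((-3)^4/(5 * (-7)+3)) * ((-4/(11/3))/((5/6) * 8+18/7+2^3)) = 5103/31856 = 0.16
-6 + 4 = -2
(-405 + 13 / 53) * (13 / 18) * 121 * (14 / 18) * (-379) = 44761410694 / 4293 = 10426603.94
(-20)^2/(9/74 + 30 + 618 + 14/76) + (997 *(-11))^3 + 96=-601172054127537753/455759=-1319056900966.38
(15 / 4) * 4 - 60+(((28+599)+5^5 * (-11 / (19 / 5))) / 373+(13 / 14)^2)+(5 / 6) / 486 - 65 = -66684614243 / 506309454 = -131.71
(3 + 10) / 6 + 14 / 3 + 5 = 71 / 6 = 11.83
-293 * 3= -879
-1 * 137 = -137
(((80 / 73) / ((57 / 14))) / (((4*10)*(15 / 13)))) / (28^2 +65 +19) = 13 / 1934865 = 0.00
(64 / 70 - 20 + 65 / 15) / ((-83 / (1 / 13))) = 0.01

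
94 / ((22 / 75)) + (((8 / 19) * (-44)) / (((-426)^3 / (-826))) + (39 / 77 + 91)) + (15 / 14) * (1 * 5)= 417.32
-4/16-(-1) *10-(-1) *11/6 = 139/12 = 11.58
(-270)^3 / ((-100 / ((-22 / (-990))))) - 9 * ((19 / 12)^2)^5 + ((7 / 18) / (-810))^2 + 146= 3628.82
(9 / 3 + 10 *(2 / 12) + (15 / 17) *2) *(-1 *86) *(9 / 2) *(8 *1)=-338496 / 17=-19911.53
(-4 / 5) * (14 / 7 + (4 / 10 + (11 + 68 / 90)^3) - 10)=-589373356 / 455625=-1293.55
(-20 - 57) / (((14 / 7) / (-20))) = 770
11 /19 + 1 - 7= -103 /19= -5.42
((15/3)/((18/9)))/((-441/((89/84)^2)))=-39605/6223392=-0.01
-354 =-354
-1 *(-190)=190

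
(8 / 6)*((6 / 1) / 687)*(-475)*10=-55.31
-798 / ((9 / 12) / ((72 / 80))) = -4788 / 5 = -957.60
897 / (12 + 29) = 897 / 41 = 21.88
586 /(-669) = -586 /669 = -0.88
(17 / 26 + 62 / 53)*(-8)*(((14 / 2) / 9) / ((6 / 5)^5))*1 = -4.56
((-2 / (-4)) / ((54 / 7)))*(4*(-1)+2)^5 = -2.07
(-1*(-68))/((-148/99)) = -1683/37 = -45.49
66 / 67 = 0.99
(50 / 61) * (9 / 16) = 225 / 488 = 0.46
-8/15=-0.53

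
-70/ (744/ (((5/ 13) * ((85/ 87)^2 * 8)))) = -2528750/ 9150921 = -0.28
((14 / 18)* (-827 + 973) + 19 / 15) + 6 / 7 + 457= 180394 / 315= 572.68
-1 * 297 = -297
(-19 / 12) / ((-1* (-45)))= -19 / 540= -0.04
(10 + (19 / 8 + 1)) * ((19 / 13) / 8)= 2033 / 832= 2.44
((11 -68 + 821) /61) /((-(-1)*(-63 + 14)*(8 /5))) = -955 /5978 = -0.16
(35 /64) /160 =7 /2048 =0.00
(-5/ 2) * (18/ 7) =-45/ 7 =-6.43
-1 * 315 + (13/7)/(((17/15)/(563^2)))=61771470/119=519087.98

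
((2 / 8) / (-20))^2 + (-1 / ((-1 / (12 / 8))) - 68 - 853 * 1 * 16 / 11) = -1307.23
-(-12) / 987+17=5597 / 329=17.01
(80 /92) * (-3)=-60 /23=-2.61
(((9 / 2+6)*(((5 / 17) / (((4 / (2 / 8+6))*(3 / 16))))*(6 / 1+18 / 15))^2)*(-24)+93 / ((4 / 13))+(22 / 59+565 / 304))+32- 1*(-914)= -400306604485 / 5183504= -77227.03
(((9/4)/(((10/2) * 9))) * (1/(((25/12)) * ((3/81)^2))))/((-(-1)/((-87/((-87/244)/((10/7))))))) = 1067256/175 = 6098.61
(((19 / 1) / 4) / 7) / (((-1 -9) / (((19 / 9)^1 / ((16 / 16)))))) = -361 / 2520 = -0.14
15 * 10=150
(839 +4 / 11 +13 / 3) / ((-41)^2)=27842 / 55473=0.50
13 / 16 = 0.81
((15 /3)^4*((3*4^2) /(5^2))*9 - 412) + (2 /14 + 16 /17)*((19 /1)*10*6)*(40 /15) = 1628332 /119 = 13683.46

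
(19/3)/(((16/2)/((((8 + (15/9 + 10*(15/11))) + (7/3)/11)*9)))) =1843/11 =167.55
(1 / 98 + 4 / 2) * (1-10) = -1773 / 98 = -18.09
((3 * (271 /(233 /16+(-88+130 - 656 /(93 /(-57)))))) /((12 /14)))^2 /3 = 4516915264 /3168165027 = 1.43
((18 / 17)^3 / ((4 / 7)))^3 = 1063081821816 / 118587876497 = 8.96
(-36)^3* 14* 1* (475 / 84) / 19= -194400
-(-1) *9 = 9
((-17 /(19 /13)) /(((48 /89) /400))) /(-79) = 109.20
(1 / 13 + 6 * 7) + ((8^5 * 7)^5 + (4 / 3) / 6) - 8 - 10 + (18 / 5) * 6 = 371446047075121794858835011811 / 585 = 634950507820721016852709400.00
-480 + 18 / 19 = -9102 / 19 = -479.05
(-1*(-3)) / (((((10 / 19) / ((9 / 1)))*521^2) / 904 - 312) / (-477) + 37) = 110604852 / 1386884407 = 0.08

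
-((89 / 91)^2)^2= -62742241 / 68574961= -0.91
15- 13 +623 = 625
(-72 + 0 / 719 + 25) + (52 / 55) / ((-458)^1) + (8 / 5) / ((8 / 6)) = -576877 / 12595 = -45.80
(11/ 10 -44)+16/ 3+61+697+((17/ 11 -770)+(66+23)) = 13523/ 330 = 40.98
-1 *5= -5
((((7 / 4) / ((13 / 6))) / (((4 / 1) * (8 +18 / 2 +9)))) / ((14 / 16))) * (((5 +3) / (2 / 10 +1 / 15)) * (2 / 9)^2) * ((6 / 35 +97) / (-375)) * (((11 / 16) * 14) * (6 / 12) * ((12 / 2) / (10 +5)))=-37411 / 5703750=-0.01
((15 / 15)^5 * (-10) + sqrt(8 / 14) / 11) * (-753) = 7530 - 1506 * sqrt(7) / 77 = 7478.25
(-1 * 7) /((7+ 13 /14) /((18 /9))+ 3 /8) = -392 /243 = -1.61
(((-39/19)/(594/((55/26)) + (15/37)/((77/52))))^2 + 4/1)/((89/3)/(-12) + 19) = 8057548608273/33292899320240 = 0.24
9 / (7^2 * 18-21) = 3 / 287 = 0.01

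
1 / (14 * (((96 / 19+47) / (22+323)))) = 285 / 602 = 0.47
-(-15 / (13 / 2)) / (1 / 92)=2760 / 13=212.31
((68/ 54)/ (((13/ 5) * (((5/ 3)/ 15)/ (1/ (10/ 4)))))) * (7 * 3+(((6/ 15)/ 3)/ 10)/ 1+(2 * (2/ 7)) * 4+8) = 54.57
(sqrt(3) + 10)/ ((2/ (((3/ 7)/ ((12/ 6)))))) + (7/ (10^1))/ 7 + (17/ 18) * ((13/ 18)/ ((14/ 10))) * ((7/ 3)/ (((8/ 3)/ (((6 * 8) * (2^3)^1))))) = 3 * sqrt(3)/ 28 + 155807/ 945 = 165.06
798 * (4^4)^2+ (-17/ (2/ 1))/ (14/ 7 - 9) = 52297729.21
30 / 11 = 2.73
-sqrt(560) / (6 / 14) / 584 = -7 * sqrt(35) / 438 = -0.09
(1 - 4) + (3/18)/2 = -35/12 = -2.92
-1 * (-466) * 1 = 466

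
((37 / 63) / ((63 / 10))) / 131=370 / 519939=0.00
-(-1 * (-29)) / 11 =-29 / 11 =-2.64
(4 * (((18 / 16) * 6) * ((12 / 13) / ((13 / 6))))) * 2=3888 / 169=23.01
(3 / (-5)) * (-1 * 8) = 4.80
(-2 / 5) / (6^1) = -1 / 15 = -0.07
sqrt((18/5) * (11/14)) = 3 * sqrt(385)/35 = 1.68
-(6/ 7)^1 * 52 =-312/ 7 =-44.57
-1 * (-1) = 1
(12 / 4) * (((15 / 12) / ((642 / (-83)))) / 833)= -415 / 713048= -0.00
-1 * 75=-75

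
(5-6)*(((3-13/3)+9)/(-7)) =23/21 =1.10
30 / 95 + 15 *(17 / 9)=1633 / 57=28.65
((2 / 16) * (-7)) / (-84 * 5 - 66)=7 / 3888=0.00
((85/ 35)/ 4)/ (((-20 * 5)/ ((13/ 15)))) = -0.01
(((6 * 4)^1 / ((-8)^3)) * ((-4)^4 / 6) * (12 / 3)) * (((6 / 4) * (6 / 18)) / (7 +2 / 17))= -0.56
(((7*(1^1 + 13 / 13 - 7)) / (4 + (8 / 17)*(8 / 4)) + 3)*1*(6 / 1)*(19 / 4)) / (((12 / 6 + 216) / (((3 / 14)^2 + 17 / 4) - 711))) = 1315883 / 3488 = 377.26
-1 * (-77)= 77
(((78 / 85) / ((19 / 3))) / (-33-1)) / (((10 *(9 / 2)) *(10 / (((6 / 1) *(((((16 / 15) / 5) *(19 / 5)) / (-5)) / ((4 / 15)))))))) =156 / 4515625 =0.00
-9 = -9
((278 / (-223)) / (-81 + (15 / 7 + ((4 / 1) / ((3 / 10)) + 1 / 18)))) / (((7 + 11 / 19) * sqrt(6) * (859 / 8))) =18487 * sqrt(6) / 4740461079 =0.00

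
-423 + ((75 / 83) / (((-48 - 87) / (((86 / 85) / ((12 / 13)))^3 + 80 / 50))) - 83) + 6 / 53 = -531382315312187 / 1050357148200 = -505.91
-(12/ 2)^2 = -36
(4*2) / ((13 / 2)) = 16 / 13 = 1.23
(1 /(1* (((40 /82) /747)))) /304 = 30627 /6080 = 5.04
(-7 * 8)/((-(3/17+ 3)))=476/27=17.63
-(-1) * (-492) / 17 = -492 / 17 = -28.94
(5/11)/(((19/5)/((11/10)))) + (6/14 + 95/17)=6.15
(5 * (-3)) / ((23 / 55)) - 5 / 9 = -7540 / 207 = -36.43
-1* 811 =-811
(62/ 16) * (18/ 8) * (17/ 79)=4743/ 2528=1.88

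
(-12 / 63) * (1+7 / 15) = -0.28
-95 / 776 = -0.12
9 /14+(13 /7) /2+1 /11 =128 /77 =1.66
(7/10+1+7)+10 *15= 1587/10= 158.70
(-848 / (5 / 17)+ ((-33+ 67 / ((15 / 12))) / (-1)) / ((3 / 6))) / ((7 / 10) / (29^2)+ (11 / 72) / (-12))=10624696128 / 43231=245765.68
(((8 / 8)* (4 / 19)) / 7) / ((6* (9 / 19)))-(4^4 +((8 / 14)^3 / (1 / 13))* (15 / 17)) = -40639166 / 157437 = -258.13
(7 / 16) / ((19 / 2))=7 / 152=0.05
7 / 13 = 0.54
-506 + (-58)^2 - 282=2576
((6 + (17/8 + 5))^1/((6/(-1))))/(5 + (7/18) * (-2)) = -315/608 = -0.52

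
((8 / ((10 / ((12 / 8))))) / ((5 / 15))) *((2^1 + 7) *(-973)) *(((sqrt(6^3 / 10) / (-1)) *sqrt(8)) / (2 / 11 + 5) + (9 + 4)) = -2049138 / 5 + 6935544 *sqrt(30) / 475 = -329853.83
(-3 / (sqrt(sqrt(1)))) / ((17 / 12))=-36 / 17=-2.12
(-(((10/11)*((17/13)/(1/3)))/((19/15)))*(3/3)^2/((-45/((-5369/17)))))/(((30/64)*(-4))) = 6608/627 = 10.54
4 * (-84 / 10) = -168 / 5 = -33.60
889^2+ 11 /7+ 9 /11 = 60854901 /77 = 790323.39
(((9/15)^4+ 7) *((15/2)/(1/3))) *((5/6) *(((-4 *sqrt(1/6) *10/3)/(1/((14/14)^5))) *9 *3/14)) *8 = -160416 *sqrt(6)/35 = -11226.78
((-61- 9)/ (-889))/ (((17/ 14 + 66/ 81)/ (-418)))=-1580040/ 97409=-16.22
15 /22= 0.68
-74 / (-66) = 37 / 33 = 1.12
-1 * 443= -443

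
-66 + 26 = -40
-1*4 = -4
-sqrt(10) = -3.16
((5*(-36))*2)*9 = -3240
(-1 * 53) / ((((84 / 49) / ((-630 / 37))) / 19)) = 740145 / 74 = 10001.96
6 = 6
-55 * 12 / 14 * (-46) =15180 / 7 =2168.57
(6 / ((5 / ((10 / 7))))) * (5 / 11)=60 / 77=0.78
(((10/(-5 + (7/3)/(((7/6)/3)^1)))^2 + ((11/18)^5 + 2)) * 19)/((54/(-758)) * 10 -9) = -1389051203387/6955499808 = -199.71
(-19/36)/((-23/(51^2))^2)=-14282091/2116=-6749.57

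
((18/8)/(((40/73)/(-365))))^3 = -110322650964681/32768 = -3366780119.77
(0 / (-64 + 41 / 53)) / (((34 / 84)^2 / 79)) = 0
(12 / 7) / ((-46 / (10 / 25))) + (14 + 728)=597298 / 805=741.99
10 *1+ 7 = 17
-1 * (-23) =23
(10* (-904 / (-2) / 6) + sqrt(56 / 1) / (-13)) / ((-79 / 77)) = -733.70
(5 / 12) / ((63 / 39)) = 65 / 252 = 0.26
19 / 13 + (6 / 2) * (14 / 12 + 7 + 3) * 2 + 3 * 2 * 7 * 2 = 1982 / 13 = 152.46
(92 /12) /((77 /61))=1403 /231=6.07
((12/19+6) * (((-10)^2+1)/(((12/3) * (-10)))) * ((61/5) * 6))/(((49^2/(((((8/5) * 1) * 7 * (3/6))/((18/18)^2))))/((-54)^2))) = -970135704/116375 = -8336.29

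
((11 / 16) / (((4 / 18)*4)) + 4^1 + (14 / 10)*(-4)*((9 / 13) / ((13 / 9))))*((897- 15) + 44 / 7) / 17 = 702606019 / 6435520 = 109.18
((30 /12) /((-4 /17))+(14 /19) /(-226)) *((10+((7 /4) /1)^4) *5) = -4528177555 /4397056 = -1029.82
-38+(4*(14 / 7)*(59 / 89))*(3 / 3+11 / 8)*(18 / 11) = -17024 / 979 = -17.39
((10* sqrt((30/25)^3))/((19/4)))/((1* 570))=8* sqrt(30)/9025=0.00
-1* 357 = -357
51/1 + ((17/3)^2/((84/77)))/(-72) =50.59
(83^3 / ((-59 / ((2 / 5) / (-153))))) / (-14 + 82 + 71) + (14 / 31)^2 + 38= 231433982824 / 6029088165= 38.39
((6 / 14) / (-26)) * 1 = -3 / 182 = -0.02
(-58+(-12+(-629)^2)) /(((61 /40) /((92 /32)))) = 45490665 /61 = 745748.61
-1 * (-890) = 890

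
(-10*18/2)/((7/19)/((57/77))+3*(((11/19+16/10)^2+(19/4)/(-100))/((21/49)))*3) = -1559520/1719011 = -0.91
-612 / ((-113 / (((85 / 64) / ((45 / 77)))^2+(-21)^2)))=2516453849 / 1041408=2416.40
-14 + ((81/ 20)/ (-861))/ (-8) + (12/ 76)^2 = -231656653/ 16577120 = -13.97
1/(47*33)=1/1551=0.00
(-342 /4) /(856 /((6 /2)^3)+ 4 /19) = -87723 /32744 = -2.68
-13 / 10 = -1.30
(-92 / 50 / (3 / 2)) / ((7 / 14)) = -184 / 75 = -2.45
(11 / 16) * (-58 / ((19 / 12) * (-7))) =957 / 266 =3.60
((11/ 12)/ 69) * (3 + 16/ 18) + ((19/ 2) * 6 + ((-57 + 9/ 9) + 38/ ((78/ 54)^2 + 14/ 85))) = 2071132423/ 115498548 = 17.93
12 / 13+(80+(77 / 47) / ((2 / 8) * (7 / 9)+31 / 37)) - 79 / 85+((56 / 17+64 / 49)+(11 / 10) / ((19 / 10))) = 104874269974 / 1208787125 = 86.76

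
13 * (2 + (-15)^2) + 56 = 3007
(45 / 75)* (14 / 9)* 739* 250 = 517300 / 3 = 172433.33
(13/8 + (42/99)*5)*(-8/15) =-989/495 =-2.00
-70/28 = -5/2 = -2.50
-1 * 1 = -1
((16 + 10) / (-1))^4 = 456976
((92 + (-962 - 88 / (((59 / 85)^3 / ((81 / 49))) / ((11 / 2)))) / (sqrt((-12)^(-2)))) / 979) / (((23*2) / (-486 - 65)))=111346601546846 / 226601428207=491.38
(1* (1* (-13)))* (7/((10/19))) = -1729/10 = -172.90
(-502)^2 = 252004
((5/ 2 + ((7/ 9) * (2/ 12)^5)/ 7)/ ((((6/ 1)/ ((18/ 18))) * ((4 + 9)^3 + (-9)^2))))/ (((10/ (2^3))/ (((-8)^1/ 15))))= -174961/ 2241893700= -0.00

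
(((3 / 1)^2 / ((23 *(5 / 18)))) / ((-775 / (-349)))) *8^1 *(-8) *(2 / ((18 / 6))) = -2412288 / 89125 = -27.07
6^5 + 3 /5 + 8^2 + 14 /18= 352862 /45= 7841.38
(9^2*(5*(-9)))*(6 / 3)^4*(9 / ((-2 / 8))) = 2099520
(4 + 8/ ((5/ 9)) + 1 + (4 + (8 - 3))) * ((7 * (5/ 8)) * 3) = 1491/ 4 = 372.75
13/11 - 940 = -10327/11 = -938.82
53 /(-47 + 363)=53 /316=0.17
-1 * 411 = -411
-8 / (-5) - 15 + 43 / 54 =-3403 / 270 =-12.60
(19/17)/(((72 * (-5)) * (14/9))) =-19/9520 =-0.00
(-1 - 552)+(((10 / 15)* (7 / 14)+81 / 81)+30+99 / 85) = -132728 / 255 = -520.50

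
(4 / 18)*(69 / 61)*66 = 1012 / 61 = 16.59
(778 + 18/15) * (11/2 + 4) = 37012/5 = 7402.40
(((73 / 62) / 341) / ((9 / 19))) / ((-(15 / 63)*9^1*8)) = -9709 / 22833360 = -0.00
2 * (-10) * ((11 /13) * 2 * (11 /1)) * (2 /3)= -9680 /39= -248.21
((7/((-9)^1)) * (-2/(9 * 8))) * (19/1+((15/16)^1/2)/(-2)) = 8407/20736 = 0.41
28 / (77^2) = 4 / 847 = 0.00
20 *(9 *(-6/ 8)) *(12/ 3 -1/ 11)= -5805/ 11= -527.73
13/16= 0.81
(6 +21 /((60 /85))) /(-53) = -143 /212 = -0.67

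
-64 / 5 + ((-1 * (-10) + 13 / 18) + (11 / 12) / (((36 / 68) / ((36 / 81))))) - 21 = -54209 / 2430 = -22.31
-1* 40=-40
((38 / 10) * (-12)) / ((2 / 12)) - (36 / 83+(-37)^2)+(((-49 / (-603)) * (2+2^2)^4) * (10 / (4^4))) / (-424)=-154962918851 / 94314560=-1643.04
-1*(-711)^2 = -505521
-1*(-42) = 42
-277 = -277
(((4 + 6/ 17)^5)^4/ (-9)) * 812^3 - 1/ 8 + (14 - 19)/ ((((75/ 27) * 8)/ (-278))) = -354880017053071554387.54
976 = 976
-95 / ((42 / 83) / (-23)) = 181355 / 42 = 4317.98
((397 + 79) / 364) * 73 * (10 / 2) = 6205 / 13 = 477.31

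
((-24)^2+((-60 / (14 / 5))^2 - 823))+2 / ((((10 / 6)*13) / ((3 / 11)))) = 7434737 / 35035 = 212.21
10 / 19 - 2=-28 / 19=-1.47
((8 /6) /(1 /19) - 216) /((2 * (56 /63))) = -429 /4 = -107.25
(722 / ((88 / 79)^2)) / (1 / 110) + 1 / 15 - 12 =168943571 / 2640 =63993.78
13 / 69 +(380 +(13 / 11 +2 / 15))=482602 / 1265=381.50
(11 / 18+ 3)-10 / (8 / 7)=-185 / 36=-5.14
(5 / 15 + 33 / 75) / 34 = 29 / 1275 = 0.02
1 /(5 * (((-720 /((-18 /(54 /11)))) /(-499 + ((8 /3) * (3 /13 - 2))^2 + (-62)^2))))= 56337611 /16426800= 3.43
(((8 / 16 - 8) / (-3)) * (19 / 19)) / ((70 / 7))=0.25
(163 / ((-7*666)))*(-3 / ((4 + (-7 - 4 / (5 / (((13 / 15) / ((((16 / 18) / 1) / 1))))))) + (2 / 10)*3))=-4075 / 123543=-0.03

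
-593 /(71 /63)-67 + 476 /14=-39702 /71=-559.18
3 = 3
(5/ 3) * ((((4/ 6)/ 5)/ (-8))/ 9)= -1/ 324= -0.00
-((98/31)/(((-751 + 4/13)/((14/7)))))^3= 16542390592/27688602431981889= 0.00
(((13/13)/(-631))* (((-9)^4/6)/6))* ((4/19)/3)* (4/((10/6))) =-2916/59945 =-0.05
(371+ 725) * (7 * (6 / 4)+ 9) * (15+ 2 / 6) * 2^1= 655408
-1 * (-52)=52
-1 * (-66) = 66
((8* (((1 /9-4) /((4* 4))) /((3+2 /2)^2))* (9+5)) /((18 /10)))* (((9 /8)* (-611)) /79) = 748475 /91008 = 8.22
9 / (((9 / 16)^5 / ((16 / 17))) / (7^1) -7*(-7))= 1056964608 / 5755588921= 0.18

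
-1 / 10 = -0.10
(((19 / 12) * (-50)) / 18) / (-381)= 475 / 41148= 0.01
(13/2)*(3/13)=3/2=1.50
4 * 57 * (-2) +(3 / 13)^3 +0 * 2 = -1001805 / 2197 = -455.99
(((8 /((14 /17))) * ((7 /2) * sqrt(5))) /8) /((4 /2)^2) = 17 * sqrt(5) /16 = 2.38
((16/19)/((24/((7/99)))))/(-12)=-7/33858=-0.00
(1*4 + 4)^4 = 4096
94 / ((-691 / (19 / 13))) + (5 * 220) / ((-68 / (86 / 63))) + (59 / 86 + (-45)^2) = 1657593702721 / 827388198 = 2003.41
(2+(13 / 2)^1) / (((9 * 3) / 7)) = 2.20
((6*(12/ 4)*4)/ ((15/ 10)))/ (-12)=-4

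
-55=-55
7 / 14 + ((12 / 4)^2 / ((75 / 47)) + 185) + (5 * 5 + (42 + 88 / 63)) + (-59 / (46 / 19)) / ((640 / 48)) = 149368199 / 579600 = 257.71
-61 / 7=-8.71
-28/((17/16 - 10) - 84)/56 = 8/1487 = 0.01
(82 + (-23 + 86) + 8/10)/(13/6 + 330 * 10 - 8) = 4374/98825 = 0.04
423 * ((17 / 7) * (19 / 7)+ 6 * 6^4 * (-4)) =-644555979 / 49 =-13154203.65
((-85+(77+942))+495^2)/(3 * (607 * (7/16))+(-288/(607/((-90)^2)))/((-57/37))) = 45386322352/607350351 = 74.73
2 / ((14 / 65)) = 9.29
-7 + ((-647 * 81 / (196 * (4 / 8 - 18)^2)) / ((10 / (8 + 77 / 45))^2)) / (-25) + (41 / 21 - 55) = -675446516671 / 11254687500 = -60.01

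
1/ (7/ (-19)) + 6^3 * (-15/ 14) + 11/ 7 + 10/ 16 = -12989/ 56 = -231.95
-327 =-327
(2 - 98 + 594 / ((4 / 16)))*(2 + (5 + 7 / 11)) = 191520 / 11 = 17410.91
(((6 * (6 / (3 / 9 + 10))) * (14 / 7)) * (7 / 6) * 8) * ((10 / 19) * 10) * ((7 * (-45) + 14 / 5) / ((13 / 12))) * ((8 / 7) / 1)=-863170560 / 7657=-112729.60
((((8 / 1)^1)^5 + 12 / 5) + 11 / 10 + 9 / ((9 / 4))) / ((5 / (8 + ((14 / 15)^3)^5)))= 119916351749377926110212 / 2189469451904296875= 54769.59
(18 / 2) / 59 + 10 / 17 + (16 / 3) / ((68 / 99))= 8531 / 1003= 8.51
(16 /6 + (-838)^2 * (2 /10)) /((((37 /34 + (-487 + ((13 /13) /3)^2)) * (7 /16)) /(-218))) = 749538915072 /5202925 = 144061.06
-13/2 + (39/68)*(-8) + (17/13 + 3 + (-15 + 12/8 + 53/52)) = -17027/884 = -19.26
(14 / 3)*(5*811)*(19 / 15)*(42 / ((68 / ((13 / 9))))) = 9815533 / 459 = 21384.60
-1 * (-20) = 20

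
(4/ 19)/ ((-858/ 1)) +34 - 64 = -244532/ 8151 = -30.00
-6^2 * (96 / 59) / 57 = -1152 / 1121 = -1.03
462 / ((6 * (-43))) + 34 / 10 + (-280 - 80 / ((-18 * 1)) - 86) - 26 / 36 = -1395787 / 3870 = -360.67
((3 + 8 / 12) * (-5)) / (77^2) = -5 / 1617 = -0.00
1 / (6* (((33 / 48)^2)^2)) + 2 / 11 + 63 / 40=4397309 / 1756920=2.50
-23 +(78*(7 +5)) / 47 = -145 / 47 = -3.09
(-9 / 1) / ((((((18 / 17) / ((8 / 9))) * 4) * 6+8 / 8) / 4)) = -612 / 503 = -1.22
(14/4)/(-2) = -7/4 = -1.75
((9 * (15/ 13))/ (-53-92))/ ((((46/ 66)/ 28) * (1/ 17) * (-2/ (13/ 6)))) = 35343/ 667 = 52.99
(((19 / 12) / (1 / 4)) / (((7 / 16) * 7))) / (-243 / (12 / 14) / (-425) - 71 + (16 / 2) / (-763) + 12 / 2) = -28165600 / 876328509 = -0.03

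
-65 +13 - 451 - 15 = -518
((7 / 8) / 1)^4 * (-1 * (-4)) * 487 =1169287 / 1024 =1141.88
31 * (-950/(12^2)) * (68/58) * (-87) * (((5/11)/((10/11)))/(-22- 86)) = -96.58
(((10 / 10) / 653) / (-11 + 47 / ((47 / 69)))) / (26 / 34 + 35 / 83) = 1411 / 63401076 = 0.00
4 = 4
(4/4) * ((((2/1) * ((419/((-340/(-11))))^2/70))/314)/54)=21242881/68603976000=0.00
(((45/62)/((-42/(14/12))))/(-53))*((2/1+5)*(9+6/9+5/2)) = 2555/78864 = 0.03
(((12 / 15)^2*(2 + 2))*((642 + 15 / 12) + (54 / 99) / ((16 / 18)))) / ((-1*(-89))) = 90656 / 4895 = 18.52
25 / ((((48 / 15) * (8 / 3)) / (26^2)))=63375 / 32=1980.47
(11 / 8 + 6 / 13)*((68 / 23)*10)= 54.30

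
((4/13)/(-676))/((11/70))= -70/24167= -0.00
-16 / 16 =-1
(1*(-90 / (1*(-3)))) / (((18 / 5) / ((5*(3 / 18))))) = 125 / 18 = 6.94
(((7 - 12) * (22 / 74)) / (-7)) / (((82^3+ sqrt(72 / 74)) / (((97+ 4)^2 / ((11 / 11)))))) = 77336943310 / 19684431974641 - 1683165 * sqrt(37) / 1456647966123434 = 0.00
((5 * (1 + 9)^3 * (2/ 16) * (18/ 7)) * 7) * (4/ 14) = 22500/ 7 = 3214.29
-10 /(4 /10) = -25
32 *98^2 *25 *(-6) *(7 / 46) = -161347200 / 23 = -7015095.65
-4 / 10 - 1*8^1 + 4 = -22 / 5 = -4.40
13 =13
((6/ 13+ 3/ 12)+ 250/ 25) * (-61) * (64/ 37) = -543632/ 481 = -1130.21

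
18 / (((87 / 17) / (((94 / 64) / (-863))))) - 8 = -3205853 / 400432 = -8.01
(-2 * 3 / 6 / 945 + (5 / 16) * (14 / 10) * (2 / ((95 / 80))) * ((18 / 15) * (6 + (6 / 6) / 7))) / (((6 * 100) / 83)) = 1618583 / 2154600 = 0.75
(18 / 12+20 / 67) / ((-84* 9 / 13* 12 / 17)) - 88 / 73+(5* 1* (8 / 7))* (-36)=-18366424757 / 88742304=-206.96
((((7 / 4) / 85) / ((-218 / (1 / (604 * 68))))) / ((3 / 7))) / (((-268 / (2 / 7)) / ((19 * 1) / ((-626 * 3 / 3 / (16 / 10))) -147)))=-1610917 / 1915233179923200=-0.00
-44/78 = -22/39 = -0.56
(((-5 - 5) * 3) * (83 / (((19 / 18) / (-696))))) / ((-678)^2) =866520 / 242611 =3.57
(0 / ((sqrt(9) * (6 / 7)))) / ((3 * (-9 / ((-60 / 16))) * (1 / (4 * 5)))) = 0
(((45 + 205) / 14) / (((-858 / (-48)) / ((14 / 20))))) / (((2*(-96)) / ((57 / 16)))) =-475 / 36608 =-0.01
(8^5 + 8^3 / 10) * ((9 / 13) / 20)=369216 / 325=1136.05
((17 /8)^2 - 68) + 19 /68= -68767 /1088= -63.20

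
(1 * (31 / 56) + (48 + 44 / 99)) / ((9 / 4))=24695 / 1134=21.78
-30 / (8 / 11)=-165 / 4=-41.25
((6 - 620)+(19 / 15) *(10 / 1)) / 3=-1804 / 9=-200.44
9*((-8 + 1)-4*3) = -171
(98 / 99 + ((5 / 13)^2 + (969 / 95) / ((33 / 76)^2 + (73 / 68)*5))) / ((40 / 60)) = 135715733957 / 30426606210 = 4.46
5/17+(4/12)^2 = 0.41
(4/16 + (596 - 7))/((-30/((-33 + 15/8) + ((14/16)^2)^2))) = 294830059/491520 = 599.83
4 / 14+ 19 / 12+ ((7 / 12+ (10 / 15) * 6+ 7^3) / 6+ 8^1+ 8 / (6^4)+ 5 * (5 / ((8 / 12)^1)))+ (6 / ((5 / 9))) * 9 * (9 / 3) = 9001823 / 22680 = 396.91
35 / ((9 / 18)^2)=140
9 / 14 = 0.64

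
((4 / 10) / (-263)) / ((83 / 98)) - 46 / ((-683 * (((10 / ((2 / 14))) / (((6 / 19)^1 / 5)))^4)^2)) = -399981558088139418792351810314326 / 222734628354744779918836517333984375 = -0.00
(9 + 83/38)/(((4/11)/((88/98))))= 51425/1862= 27.62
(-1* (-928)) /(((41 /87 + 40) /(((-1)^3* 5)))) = -403680 /3521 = -114.65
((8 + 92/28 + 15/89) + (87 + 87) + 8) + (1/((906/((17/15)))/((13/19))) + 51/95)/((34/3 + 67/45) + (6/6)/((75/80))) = 432308519197/2234233750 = 193.49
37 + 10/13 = 491/13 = 37.77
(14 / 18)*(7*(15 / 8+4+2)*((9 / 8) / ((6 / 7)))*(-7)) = -50421 / 128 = -393.91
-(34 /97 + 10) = -1004 /97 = -10.35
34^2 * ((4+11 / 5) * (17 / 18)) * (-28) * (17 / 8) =-402756.82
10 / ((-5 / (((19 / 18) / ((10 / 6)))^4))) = -130321 / 405000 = -0.32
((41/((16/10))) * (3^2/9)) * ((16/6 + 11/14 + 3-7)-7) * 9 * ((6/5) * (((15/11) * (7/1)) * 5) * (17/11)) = -149140575/968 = -154070.84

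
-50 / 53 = -0.94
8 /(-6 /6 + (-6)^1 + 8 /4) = -1.60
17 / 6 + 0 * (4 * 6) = 17 / 6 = 2.83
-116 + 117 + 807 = 808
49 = 49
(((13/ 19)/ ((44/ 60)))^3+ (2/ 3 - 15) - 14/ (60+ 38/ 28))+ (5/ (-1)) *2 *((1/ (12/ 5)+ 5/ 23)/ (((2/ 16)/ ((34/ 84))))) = -55648323558400/ 1623313377477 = -34.28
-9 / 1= -9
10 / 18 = 5 / 9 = 0.56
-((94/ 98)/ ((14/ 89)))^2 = -17497489/ 470596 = -37.18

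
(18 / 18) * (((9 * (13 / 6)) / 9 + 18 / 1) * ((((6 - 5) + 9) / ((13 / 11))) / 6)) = 6655 / 234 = 28.44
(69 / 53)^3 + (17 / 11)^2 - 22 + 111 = 93.60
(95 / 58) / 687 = 95 / 39846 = 0.00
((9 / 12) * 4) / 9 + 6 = 19 / 3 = 6.33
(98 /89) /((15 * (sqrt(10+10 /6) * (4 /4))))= 14 * sqrt(105) /6675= 0.02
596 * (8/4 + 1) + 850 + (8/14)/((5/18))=92402/35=2640.06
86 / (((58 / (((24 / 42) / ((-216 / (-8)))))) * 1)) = 172 / 5481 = 0.03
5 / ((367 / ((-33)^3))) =-179685 / 367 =-489.60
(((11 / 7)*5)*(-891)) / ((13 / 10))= -490050 / 91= -5385.16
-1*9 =-9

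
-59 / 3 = -19.67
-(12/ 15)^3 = -64/ 125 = -0.51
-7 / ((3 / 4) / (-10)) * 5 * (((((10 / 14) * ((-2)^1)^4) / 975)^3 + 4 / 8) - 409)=-8311511311732 / 43599465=-190633.33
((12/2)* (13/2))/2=39/2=19.50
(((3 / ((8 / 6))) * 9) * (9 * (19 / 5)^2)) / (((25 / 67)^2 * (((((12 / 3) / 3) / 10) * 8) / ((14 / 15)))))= 8269559487 / 500000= 16539.12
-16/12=-4/3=-1.33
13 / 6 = 2.17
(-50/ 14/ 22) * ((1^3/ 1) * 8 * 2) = -200/ 77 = -2.60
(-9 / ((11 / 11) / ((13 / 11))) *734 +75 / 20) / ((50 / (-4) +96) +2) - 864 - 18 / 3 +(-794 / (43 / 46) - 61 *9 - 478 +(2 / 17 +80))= -2527769665 / 916674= -2757.54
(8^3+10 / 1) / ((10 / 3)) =783 / 5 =156.60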